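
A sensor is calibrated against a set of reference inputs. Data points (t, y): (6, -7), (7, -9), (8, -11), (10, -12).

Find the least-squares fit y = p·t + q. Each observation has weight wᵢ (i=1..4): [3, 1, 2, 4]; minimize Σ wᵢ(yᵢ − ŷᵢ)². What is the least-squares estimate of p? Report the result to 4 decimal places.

From the data, Σwᵢ·t·t = 685, Σwᵢ·t = 81, Σwᵢ·1 = 10.
Moment sums: Σwᵢ·t·y = -845, Σwᵢ·y = -100.
So AᵀWA·[p, q]ᵀ = AᵀWy: [[685, 81]; [81, 10]]·[p, q]ᵀ = [-845, -100]ᵀ.
det = 685·10 − 81² = 289.
p = ((-845)·10 − 81·(-100))/289 = -350/289; q = (685·(-100) − 81·(-845))/289 = -55/289.

p = -1.2111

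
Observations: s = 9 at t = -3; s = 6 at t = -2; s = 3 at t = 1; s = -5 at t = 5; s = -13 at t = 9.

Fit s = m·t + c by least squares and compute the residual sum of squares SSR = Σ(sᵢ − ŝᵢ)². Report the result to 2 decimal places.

With design matrix M, MᵀM = [[120, 10]; [10, 5]] and Mᵀs = [-178, 0]ᵀ.
Determinant 120·5 − 10² = 500.
m = ((-178)·5 − 10·0)/500 = -89/50; c = (120·0 − 10·(-178))/500 = 89/25.
Residuals: 1/10, -28/25, 61/50, 17/50, -27/50; SSR = 79/25.

SSR = 3.16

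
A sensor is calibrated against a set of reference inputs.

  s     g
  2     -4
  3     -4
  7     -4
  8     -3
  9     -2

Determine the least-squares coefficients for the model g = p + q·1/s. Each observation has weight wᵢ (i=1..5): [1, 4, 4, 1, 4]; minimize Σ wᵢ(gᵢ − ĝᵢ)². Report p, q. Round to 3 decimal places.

From the data, Σwᵢ·1 = 14, Σwᵢ·1/s = 1499/504, Σwᵢ·1/s·1/s = 213649/254016.
For MᵀWg: Σwᵢ·g = -47, Σwᵢ·1/s·g = -5485/504.
Eliminating q: (213649/254016)·(row 1) − (1499/504)·(row 2) gives (744085/254016)·p = (213649/254016)·(-47) − (1499/504)·(-5485/504) = -18953/2646, so p = -1819488/744085.
Then q = ((-5485/504) − (1499/504)·(-1819488/744085))/(213649/254016) = -3193848/744085.

p = -2.445, q = -4.292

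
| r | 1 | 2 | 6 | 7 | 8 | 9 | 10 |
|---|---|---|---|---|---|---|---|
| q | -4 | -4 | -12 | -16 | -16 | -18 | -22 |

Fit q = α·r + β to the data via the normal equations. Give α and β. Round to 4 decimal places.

From the data, Σr·r = 335, Σr = 43, Σ1 = 7.
For Mᵀq: Σr·q = -706, Σq = -92.
Determinant 335·7 − 43² = 496.
α = ((-706)·7 − 43·(-92))/496 = -493/248; β = (335·(-92) − 43·(-706))/496 = -231/248.

α = -1.9879, β = -0.9315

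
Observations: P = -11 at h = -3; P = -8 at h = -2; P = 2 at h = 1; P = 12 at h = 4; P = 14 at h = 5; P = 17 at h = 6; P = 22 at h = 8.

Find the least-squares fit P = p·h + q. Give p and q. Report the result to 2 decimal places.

p = 3.06, q = -1.45

Forming AᵀA = [[155, 19]; [19, 7]] and AᵀP = [447, 48]ᵀ gives AᵀA·[p, q]ᵀ = AᵀP.
Eliminating q: 7·(row 1) − 19·(row 2) gives 724·p = 7·447 − 19·48 = 2217, so p = 2217/724.
Then q = (48 − 19·(2217/724))/7 = -1053/724.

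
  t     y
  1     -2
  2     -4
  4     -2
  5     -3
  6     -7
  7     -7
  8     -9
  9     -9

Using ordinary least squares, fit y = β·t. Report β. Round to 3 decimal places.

β = -1.004

Compute the Gram sums: Σt·t = 276.
And Σt·y = -277.
Normal equations: [[276]]·[β]ᵀ = [-277]ᵀ.
Hence β = -277 / 276 ≈ -1.00362.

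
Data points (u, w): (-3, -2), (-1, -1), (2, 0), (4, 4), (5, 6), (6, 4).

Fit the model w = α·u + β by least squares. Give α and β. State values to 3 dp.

α = 0.846, β = 0.000

From the data, Σu·u = 91, Σu = 13, Σ1 = 6.
Moment sums: Σu·w = 77, Σw = 11.
MᵀM·[α, β]ᵀ = Mᵀw becomes [[91, 13]; [13, 6]]·[α, β]ᵀ = [77, 11]ᵀ.
Determinant 91·6 − 13² = 377.
α = (77·6 − 13·11)/377 = 11/13; β = (91·11 − 13·77)/377 = 0.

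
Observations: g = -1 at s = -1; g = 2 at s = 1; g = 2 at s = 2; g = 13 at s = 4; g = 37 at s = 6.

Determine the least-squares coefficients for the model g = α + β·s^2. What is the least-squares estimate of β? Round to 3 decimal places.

β = 1.041

AᵀA·[α, β]ᵀ = Aᵀg reads: 5·α + 58·β = 53;  58·α + 1570·β = 1549.
Δ = 5·1570 − 58² = 4486.
α = (53·1570 − 58·1549)/4486 = -3316/2243; β = (5·1549 − 58·53)/4486 = 4671/4486.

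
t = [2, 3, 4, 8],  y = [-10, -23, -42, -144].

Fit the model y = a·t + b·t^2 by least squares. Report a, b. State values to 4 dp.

Compute the Gram sums: Σt·t = 93, Σt·t^2 = 611, Σt^2·t^2 = 4449.
For Xᵀy: Σt·y = -1409, Σt^2·y = -10135.
XᵀX·[a, b]ᵀ = Xᵀy becomes [[93, 611]; [611, 4449]]·[a, b]ᵀ = [-1409, -10135]ᵀ.
Determinant 93·4449 − 611² = 40436.
a = ((-1409)·4449 − 611·(-10135))/40436 = -19039/10109; b = (93·(-10135) − 611·(-1409))/40436 = -20414/10109.

a = -1.8834, b = -2.0194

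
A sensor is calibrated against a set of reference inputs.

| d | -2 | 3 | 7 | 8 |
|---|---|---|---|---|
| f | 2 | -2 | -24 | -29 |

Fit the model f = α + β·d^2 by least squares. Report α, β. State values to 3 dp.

Entries of XᵀX: Σ1 = 4, Σd^2 = 126, Σd^2·d^2 = 6594.
Moment sums: Σf = -53, Σd^2·f = -3042.
Normal equations: [[4, 126]; [126, 6594]]·[α, β]ᵀ = [-53, -3042]ᵀ.
Determinant 4·6594 − 126² = 10500.
α = ((-53)·6594 − 126·(-3042))/10500 = 161/50; β = (4·(-3042) − 126·(-53))/10500 = -183/350.

α = 3.220, β = -0.523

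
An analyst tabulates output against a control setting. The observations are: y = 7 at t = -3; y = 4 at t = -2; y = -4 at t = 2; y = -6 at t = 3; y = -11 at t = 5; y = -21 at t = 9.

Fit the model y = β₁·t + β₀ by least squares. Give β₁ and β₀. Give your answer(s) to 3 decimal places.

From the data, Σt·t = 132, Σt = 14, Σ1 = 6.
For Xᵀy: Σt·y = -299, Σy = -31.
Normal equations: [[132, 14]; [14, 6]]·[β₁, β₀]ᵀ = [-299, -31]ᵀ.
det = 132·6 − 14² = 596.
β₁ = ((-299)·6 − 14·(-31))/596 = -340/149; β₀ = (132·(-31) − 14·(-299))/596 = 47/298.

β₁ = -2.282, β₀ = 0.158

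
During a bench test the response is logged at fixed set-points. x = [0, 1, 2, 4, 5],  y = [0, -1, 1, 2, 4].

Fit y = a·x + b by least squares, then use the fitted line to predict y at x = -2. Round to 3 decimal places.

Sums needed: Σx·x = 46, Σx = 12, Σ1 = 5.
And Σx·y = 29, Σy = 6.
Eliminating b: 5·(row 1) − 12·(row 2) gives 86·a = 5·29 − 12·6 = 73, so a = 73/86.
Then b = (6 − 12·(73/86))/5 = -36/43.
At x = -2: ŷ = (73/86)·(-2) + (-36/43)·(1) = -109/43.

ŷ = -2.535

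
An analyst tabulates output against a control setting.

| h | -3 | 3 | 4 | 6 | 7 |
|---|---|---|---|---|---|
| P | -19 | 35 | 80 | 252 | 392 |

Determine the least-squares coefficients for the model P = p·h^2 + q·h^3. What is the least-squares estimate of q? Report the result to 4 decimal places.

q = 1.0107

Normal-equation sums: Σh^2·h^2 = 4115, Σh^2·h^3 = 25607, Σh^3·h^3 = 169859.
Right-hand side: Σh^2·P = 29704, Σh^3·P = 195466.
Normal equations: [[4115, 25607]; [25607, 169859]]·[p, q]ᵀ = [29704, 195466]ᵀ.
Determinant 4115·169859 − 25607² = 43251336.
p = (29704·169859 − 25607·195466)/43251336 = 2232993/2402852; q = (4115·195466 − 25607·29704)/43251336 = 2428459/2402852.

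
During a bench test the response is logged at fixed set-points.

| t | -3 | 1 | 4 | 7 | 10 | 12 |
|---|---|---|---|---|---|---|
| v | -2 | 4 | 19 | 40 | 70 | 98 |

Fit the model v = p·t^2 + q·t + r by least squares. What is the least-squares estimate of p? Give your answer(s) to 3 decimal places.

The normal equations are: 33475·p + 3109·q + 319·r = 23362;  3109·p + 319·q + 31·r = 2242;  319·p + 31·q + 6·r = 229.
(Σt^2·t^2 = 33475, Σt^2·t = 3109, Σt^2 = 319, Σt·t = 319, Σt = 31, Σ1 = 6, Σt^2·v = 23362, Σt·v = 2242, Σv = 229.)
Inverting the 3×3 Gram matrix, [p, q, r]ᵀ = [230063/489072, 1144357/489072, 3783/3544]ᵀ.

p = 0.470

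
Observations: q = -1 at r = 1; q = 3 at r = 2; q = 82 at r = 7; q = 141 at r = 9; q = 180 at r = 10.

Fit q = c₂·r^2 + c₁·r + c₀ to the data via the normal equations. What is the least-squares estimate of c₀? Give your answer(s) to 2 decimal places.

MᵀM·[c₂, c₁, c₀]ᵀ = Mᵀq reads: 18979·c₂ + 2081·c₁ + 235·c₀ = 33450;  2081·c₂ + 235·c₁ + 29·c₀ = 3648;  235·c₂ + 29·c₁ + 5·c₀ = 405.
Solving the 3×3 system (Gaussian elimination) gives c₂ = 3150/1507, c₁ = -9105/3014, c₀ = 843/3014.

c₀ = 0.28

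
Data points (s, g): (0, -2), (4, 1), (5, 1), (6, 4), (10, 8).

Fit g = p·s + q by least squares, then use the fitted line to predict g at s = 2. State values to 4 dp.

ĝ = -0.6577

Normal-equation sums: Σs·s = 177, Σs = 25, Σ1 = 5.
And Σs·g = 113, Σg = 12.
Normal equations: [[177, 25]; [25, 5]]·[p, q]ᵀ = [113, 12]ᵀ.
Δ = 177·5 − 25² = 260.
p = (113·5 − 25·12)/260 = 53/52; q = (177·12 − 25·113)/260 = -701/260.
At s = 2: ĝ = (53/52)·(2) + (-701/260)·(1) = -171/260.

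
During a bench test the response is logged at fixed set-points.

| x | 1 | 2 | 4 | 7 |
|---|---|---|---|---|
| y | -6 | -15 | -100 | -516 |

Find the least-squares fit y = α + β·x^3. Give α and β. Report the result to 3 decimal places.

α = -3.982, β = -1.493

Compute the Gram sums: Σ1 = 4, Σx^3 = 416, Σx^3·x^3 = 121810.
Moment sums: Σy = -637, Σx^3·y = -183514.
det = 4·121810 − 416² = 314184.
α = ((-637)·121810 − 416·(-183514))/314184 = -48121/12084; β = (4·(-183514) − 416·(-637))/314184 = -58633/39273.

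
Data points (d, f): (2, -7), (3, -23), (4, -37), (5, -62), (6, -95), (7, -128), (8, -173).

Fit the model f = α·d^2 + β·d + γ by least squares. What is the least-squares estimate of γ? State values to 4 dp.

Entries of XᵀX: Σd^2·d^2 = 8771, Σd^2·d = 1295, Σd^2 = 203, Σd·d = 203, Σd = 35, Σ1 = 7.
And Σd^2·f = -23141, Σd·f = -3391, Σf = -525.
Normal equations: [[8771, 1295, 203]; [1295, 203, 35]; [203, 35, 7]]·[α, β, γ]ᵀ = [-23141, -3391, -525]ᵀ.
Inverting the 3×3 Gram matrix, [α, β, γ]ᵀ = [-64/21, 131/42, -31/14]ᵀ.

γ = -2.2143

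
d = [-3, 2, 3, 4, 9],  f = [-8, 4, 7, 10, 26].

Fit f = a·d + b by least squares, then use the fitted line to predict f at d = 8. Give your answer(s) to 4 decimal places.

Compute the Gram sums: Σd·d = 119, Σd = 15, Σ1 = 5.
Moment sums: Σd·f = 327, Σf = 39.
So MᵀM·[a, b]ᵀ = Mᵀf: [[119, 15]; [15, 5]]·[a, b]ᵀ = [327, 39]ᵀ.
Determinant 119·5 − 15² = 370.
a = (327·5 − 15·39)/370 = 105/37; b = (119·39 − 15·327)/370 = -132/185.
At d = 8: f̂ = (105/37)·(8) + (-132/185)·(1) = 4068/185.

f̂ = 21.9892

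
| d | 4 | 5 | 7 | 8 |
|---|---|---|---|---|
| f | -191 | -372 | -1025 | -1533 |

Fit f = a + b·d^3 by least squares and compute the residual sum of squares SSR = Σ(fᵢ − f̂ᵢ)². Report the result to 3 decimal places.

SSR = 2.966

From the data, Σ1 = 4, Σd^3 = 1044, Σd^3·d^3 = 399514.
For Xᵀf: Σf = -3121, Σd^3·f = -1195195.
Δ = 4·399514 − 1044² = 508120.
a = ((-3121)·399514 − 1044·(-1195195))/508120 = 450193/254060; b = (4·(-1195195) − 1044·(-3121))/508120 = -190307/63515.
Residuals: -257061/254060, 192987/254060, 239511/254060, -175437/254060; SSR = 753633/254060.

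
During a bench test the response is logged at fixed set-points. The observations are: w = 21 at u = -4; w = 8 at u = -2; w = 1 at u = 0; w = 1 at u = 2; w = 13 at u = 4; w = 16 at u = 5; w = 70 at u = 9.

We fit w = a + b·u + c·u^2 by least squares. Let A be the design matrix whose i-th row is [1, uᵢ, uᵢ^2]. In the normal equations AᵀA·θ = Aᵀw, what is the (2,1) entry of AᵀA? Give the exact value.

Row 2 ↔ basis u, column 1 ↔ basis 1, so (AᵀA)_{2,1} = Σᵢ u = (-4)·(1) + (-2)·(1) + (0)·(1) + (2)·(1) + (4)·(1) + (5)·(1) + (9)·(1) = 14.

14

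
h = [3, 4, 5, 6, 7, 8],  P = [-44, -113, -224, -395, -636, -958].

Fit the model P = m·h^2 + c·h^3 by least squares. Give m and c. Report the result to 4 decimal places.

m = 1.0006, c = -1.9963

Forming MᵀM = [[8755, 61743]; [61743, 446899]] and MᵀP = [-114500, -830384]ᵀ gives MᵀM·[m, c]ᵀ = MᵀP.
Determinant 8755·446899 − 61743² = 100402696.
m = ((-114500)·446899 − 61743·(-830384))/100402696 = 25115953/25100674; c = (8755·(-830384) − 61743·(-114500))/100402696 = -50109605/25100674.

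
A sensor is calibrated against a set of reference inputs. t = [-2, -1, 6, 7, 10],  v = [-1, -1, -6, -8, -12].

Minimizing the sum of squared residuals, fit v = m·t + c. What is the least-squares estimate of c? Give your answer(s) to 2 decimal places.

c = -2.07

From the data, Σt·t = 190, Σt = 20, Σ1 = 5.
Moment sums: Σt·v = -209, Σv = -28.
Δ = 190·5 − 20² = 550.
m = ((-209)·5 − 20·(-28))/550 = -97/110; c = (190·(-28) − 20·(-209))/550 = -114/55.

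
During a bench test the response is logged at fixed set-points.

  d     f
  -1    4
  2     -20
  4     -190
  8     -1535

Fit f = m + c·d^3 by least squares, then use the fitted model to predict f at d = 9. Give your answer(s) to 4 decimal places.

f̂ = -2186.5921

From the data, Σ1 = 4, Σd^3 = 583, Σd^3·d^3 = 266305.
Moment sums: Σf = -1741, Σd^3·f = -798244.
det = 4·266305 − 583² = 725331.
m = ((-1741)·266305 − 583·(-798244))/725331 = 579749/241777; c = (4·(-798244) − 583·(-1741))/725331 = -725991/241777.
At d = 9: f̂ = (579749/241777)·(1) + (-725991/241777)·(729) = -528667690/241777.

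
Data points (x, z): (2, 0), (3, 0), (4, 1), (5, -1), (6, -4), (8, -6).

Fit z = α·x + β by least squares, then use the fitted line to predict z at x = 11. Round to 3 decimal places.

Compute the Gram sums: Σx·x = 154, Σx = 28, Σ1 = 6.
And Σx·z = -73, Σz = -10.
Determinant 154·6 − 28² = 140.
α = ((-73)·6 − 28·(-10))/140 = -79/70; β = (154·(-10) − 28·(-73))/140 = 18/5.
At x = 11: ẑ = (-79/70)·(11) + (18/5)·(1) = -617/70.

ẑ = -8.814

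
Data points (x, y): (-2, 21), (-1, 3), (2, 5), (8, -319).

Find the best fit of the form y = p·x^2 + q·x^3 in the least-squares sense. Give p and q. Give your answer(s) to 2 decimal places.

Sums needed: Σx^2·x^2 = 4129, Σx^2·x^3 = 32767, Σx^3·x^3 = 262273.
Moment sums: Σx^2·y = -20309, Σx^3·y = -163459.
So AᵀA·[p, q]ᵀ = Aᵀy: [[4129, 32767]; [32767, 262273]]·[p, q]ᵀ = [-20309, -163459]ᵀ.
Determinant 4129·262273 − 32767² = 9248928.
p = ((-20309)·262273 − 32767·(-163459))/9248928 = 3694837/1156116; q = (4129·(-163459) − 32767·(-20309))/9248928 = -1182151/1156116.

p = 3.20, q = -1.02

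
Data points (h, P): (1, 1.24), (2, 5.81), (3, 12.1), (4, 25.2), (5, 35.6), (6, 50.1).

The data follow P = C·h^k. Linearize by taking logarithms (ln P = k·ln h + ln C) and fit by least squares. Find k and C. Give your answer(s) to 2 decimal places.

k = 2.07, C = 1.30

With ln Pᵢ as the transformed response and ln hᵢ as the regressor:
Σln h = 6.5793, Σ(ln h)² = 9.4099, Σln P = 15.1811, Σln h·ln P = 21.1945.
Normal system: [[9.4099, 6.5793]; [6.5793, 6]]·[k, ln C]ᵀ = [21.1945, 15.1811]ᵀ.
Solving (det = 13.1729): k = 2.07144, ln C = 0.25877, so C = exp(0.25877) = 1.29533.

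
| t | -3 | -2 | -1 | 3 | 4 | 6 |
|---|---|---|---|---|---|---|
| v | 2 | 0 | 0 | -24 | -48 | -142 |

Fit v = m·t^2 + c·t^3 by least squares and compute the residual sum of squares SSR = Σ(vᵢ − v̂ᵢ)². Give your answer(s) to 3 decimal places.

SSR = 2.469

Normal-equation sums: Σt^2·t^2 = 1731, Σt^2·t^3 = 8767, Σt^3·t^3 = 52275.
For Mᵀv: Σt^2·v = -6078, Σt^3·v = -34446.
Δ = 1731·52275 − 8767² = 13627736.
m = ((-6078)·52275 − 8767·(-34446))/13627736 = -1967421/1703467; c = (1731·(-34446) − 8767·(-6078))/13627736 = -792525/1703467.
Residuals: -284452/1703467, 1529484/1703467, 1174896/1703467, -1778244/1703467, 433920/1703467, 120242/1703467; SSR = 4206428/1703467.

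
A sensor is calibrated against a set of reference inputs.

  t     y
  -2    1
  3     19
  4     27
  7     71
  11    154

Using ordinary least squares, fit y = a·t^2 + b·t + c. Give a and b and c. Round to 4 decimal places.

Normal-equation sums: Σt^2·t^2 = 17395, Σt^2·t = 1757, Σt^2 = 199, Σt·t = 199, Σt = 23, Σ1 = 5.
And Σt^2·y = 22720, Σt·y = 2354, Σy = 272.
Normal equations: [[17395, 1757, 199]; [1757, 199, 23]; [199, 23, 5]]·[a, b, c]ᵀ = [22720, 2354, 272]ᵀ.
Row-reducing yields a = 75184/72817, b = 182701/72817, c = 128497/72817.

a = 1.0325, b = 2.5090, c = 1.7647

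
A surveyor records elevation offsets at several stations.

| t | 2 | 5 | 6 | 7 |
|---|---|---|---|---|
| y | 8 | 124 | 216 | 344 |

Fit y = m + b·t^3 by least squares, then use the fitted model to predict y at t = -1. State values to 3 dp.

ŷ = -1.629

The normal equations are: 4·m + 692·b = 692;  692·m + 179994·b = 180212.
det = 4·179994 − 692² = 241112.
m = (692·179994 − 692·180212)/241112 = -18857/30139; b = (4·180212 − 692·692)/241112 = 30248/30139.
At t = -1: ŷ = (-18857/30139)·(1) + (30248/30139)·(-1) = -49105/30139.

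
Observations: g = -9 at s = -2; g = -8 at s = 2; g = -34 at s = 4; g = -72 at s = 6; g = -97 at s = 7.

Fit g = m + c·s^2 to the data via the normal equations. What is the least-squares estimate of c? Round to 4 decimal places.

c = -1.9648

Forming XᵀX = [[5, 109]; [109, 3985]] and Xᵀg = [-220, -7957]ᵀ gives XᵀX·[m, c]ᵀ = Xᵀg.
Eliminating c: 3985·(row 1) − 109·(row 2) gives 8044·m = 3985·(-220) − 109·(-7957) = -9387, so m = -9387/8044.
Then c = ((-7957) − 109·(-9387/8044))/3985 = -15805/8044.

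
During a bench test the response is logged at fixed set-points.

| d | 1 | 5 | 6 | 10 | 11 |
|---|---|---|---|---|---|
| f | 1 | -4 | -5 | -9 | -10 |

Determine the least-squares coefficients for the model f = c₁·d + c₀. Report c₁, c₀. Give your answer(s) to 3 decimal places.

c₁ = -1.086, c₀ = 1.767

With design matrix A, AᵀA = [[283, 33]; [33, 5]] and Aᵀf = [-249, -27]ᵀ.
Eliminating c₀: 5·(row 1) − 33·(row 2) gives 326·c₁ = 5·(-249) − 33·(-27) = -354, so c₁ = -177/163.
Then c₀ = ((-27) − 33·(-177/163))/5 = 288/163.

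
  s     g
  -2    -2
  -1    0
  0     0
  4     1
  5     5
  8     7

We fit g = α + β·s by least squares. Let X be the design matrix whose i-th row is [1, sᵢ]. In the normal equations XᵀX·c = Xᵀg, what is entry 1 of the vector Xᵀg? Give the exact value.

Entry 1 ↔ basis 1, so (Xᵀg)_{1} = Σᵢ gᵢ = (1)·(-2) + (1)·(0) + (1)·(0) + (1)·(1) + (1)·(5) + (1)·(7) = 11.

11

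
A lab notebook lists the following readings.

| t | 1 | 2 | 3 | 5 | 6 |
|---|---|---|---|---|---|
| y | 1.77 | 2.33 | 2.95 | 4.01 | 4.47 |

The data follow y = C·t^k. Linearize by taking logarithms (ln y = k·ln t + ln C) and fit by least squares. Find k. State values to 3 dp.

k = 0.525

Taking logs, ln y = k·ln t + ln C, so regress ln y on ln t.
Sums: Σln t = 5.1930, Σ(ln t)² = 7.4881, Σln y = 5.3848, Σln t·ln y = 6.6929.
Normal system: [[7.4881, 5.1930]; [5.1930, 5]]·[k, ln C]ᵀ = [6.6929, 5.3848]ᵀ.
Slope k = (n·Σln t·ln y − Σln t·Σln y)/(n·Σ(ln t)² − (Σln t)²) = (5·6.6929 − 5.1930·5.3848)/10.4737 = 0.52526; ln C = (Σln y − k·Σln t)/n = 0.53143.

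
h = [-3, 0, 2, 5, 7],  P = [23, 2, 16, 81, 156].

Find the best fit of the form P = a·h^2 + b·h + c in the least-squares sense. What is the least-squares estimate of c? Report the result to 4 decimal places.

Sums needed: Σh^2·h^2 = 3123, Σh^2·h = 449, Σh^2 = 87, Σh·h = 87, Σh = 11, Σ1 = 5.
And Σh^2·P = 9940, Σh·P = 1460, ΣP = 278.
Row-reducing yields a = 25477/8675, b = 12691/8675, c = 2222/1735.

c = 1.2807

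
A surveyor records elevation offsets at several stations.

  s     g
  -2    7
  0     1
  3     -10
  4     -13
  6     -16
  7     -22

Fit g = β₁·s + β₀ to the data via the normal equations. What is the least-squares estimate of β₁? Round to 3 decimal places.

β₁ = -3.117

Entries of MᵀM: Σs·s = 114, Σs = 18, Σ1 = 6.
And Σs·g = -346, Σg = -53.
MᵀM·[β₁, β₀]ᵀ = Mᵀg becomes [[114, 18]; [18, 6]]·[β₁, β₀]ᵀ = [-346, -53]ᵀ.
det = 114·6 − 18² = 360.
β₁ = ((-346)·6 − 18·(-53))/360 = -187/60; β₀ = (114·(-53) − 18·(-346))/360 = 31/60.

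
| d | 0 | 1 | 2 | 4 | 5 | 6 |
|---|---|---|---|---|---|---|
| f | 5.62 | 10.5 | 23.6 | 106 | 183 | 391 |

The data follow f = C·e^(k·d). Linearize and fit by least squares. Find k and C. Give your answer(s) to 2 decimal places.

k = 0.71, C = 5.53

Linearized form: ln f = k·d + ln C. From the 6 transformed points,
Σd = 18.0000, Σ(d)² = 82.0000, Σln f = 23.0806, Σd·ln f = 89.1873.
Equations: 82.0000·k + 18.0000·ln C = 89.1873;  18.0000·k + 6·ln C = 23.0806.
Δ = 82.0000·6 − (18.0000)² = 168.0000; k = (89.1873·6 − 18.0000·23.0806)/168.0000 = 0.71234, ln C = (82.0000·23.0806 − 18.0000·89.1873)/168.0000 = 1.70974, so C = exp(1.70974) = 5.52754.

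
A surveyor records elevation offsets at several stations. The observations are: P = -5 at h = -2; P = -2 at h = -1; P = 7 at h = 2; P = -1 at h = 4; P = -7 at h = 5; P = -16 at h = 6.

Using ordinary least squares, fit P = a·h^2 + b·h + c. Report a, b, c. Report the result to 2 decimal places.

a = -1.06, b = 3.06, c = 4.10

Sums needed: Σh^2·h^2 = 2210, Σh^2·h = 404, Σh^2 = 86, Σh·h = 86, Σh = 14, Σ1 = 6.
Right-hand side: Σh^2·P = -761, Σh·P = -109, ΣP = -24.
Solving the 3×3 system (Gaussian elimination) gives a = -3439/3234, b = 49487/16170, c = 11052/2695.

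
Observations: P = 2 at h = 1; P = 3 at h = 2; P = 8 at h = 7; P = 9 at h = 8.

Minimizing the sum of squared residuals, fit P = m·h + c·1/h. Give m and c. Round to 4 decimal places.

Forming AᵀA = [[118, 4]; [4, 4033/3136]] and AᵀP = [136, 323/56]ᵀ gives AᵀA·[m, c]ᵀ = AᵀP.
Determinant 118·(4033/3136) − 4² = 212859/1568.
m = (136·(4033/3136) − 4·(323/56))/(212859/1568) = 26452/23651; c = (118·(323/56) − 4·136)/(212859/1568) = 23800/23651.

m = 1.1184, c = 1.0063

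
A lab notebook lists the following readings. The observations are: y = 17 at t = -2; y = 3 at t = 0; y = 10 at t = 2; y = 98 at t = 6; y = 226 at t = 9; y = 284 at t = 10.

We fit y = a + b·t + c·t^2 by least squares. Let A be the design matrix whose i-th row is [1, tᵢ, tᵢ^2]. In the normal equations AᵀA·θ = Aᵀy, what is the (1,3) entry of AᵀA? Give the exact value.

Row 1 ↔ basis 1, column 3 ↔ basis t^2, so (AᵀA)_{1,3} = Σᵢ t^2 = (1)·(4) + (1)·(0) + (1)·(4) + (1)·(36) + (1)·(81) + (1)·(100) = 225.

225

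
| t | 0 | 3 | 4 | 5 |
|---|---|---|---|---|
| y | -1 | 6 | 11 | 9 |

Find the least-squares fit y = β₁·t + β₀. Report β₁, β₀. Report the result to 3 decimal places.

Normal-equation sums: Σt·t = 50, Σt = 12, Σ1 = 4.
Right-hand side: Σt·y = 107, Σy = 25.
det = 50·4 − 12² = 56.
β₁ = (107·4 − 12·25)/56 = 16/7; β₀ = (50·25 − 12·107)/56 = -17/28.

β₁ = 2.286, β₀ = -0.607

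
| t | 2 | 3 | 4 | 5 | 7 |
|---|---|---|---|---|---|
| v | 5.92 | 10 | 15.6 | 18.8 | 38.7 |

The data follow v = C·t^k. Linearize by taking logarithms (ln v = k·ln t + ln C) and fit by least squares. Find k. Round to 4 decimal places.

k = 1.4559

Linearized form: ln v = k·ln t + ln C. From the 5 transformed points,
AᵀA = [[9.9861, 6.7334]; [6.7334, 5]], rhs = [19.4066, 13.4179]ᵀ  (here Σln t = 6.7334, Σ(ln t)² = 9.9861, Σln v = 13.4179, Σln t·ln v = 19.4066).
Solving (det = 4.5917): k = 1.45592, ln C = 0.72293.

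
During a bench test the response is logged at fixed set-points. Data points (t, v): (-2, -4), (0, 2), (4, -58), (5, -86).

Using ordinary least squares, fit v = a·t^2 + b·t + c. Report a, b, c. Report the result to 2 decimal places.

a = -2.90, b = -3.12, c = 1.57

The normal equations are: 897·a + 181·b + 45·c = -3094;  181·a + 45·b + 7·c = -654;  45·a + 7·b + 4·c = -146.
Inverting the 3×3 Gram matrix, [a, b, c]ᵀ = [-3395/1171, -3649/1171, 1838/1171]ᵀ.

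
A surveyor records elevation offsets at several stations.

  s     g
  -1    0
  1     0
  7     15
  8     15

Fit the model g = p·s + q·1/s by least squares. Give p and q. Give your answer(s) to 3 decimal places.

Compute the Gram sums: Σs·s = 115, Σs·1/s = 4, Σ1/s·1/s = 6385/3136.
Moment sums: Σs·g = 225, Σ1/s·g = 225/56.
Normal equations: [[115, 4]; [4, 6385/3136]]·[p, q]ᵀ = [225, 225/56]ᵀ.
Eliminating q: (6385/3136)·(row 1) − 4·(row 2) gives (684099/3136)·p = (6385/3136)·225 − 4·(225/56) = 1386225/3136, so p = 154025/76011.
Then q = ((225/56) − 4·(154025/76011))/(6385/3136) = -152600/76011.

p = 2.026, q = -2.008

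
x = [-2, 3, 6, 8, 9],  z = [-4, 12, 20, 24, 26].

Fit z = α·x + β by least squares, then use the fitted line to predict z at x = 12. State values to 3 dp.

ẑ = 35.299

With design matrix M, MᵀM = [[194, 24]; [24, 5]] and Mᵀz = [590, 78]ᵀ.
det = 194·5 − 24² = 394.
α = (590·5 − 24·78)/394 = 539/197; β = (194·78 − 24·590)/394 = 486/197.
At x = 12: ẑ = (539/197)·(12) + (486/197)·(1) = 6954/197.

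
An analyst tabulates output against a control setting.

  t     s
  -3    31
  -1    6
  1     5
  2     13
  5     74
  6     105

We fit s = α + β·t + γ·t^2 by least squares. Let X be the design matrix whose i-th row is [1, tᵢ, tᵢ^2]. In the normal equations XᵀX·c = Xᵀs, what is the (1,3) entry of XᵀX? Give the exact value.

76

Row 1 ↔ basis 1, column 3 ↔ basis t^2, so (XᵀX)_{1,3} = Σᵢ t^2 = (1)·(9) + (1)·(1) + (1)·(1) + (1)·(4) + (1)·(25) + (1)·(36) = 76.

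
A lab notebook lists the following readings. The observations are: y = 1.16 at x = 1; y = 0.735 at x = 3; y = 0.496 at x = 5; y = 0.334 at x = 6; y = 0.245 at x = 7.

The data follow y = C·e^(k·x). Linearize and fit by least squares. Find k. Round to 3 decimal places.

k = -0.255

Taking logs, ln y = k·x + ln C, so regress ln y on x.
XᵀX = [[120.0000, 22.0000]; [22.0000, 5]], rhs = [-20.7063, -3.3638]ᵀ  (here Σx = 22.0000, Σ(x)² = 120.0000, Σln y = -3.3638, Σx·ln y = -20.7063).
Slope k = (n·Σx·ln y − Σx·Σln y)/(n·Σ(x)² − (Σx)²) = (5·-20.7063 − 22.0000·-3.3638)/116.0000 = -0.25456; ln C = (Σln y − k·Σx)/n = 0.44731.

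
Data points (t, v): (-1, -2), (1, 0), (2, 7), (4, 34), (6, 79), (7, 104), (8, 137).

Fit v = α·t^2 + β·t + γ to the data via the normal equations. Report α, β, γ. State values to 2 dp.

The normal system MᵀM·[α, β, γ]ᵀ = Mᵀv is [[8067, 1143, 171]; [1143, 171, 27]; [171, 27, 7]]·[α, β, γ]ᵀ = [17278, 2450, 359]ᵀ.
Inverting the 3×3 Gram matrix, [α, β, γ]ᵀ = [10469/5124, 17837/15372, -1324/427]ᵀ.

α = 2.04, β = 1.16, γ = -3.10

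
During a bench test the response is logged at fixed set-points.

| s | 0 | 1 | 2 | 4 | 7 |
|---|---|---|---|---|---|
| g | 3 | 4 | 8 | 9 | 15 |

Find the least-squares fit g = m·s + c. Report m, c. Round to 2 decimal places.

m = 1.68, c = 3.09

Setting ∂/∂m … = 0 gives: 70·m + 14·c = 161;  14·m + 5·c = 39.
det = 70·5 − 14² = 154.
m = (161·5 − 14·39)/154 = 37/22; c = (70·39 − 14·161)/154 = 34/11.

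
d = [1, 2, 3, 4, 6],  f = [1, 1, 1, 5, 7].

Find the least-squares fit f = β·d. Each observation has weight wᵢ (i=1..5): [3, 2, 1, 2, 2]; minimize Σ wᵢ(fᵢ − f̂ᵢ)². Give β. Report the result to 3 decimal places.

β = 1.081

Sums needed: Σwᵢ·d·d = 124.
Right-hand side: Σwᵢ·d·f = 134.
Hence β = 134 / 124 ≈ 1.08065.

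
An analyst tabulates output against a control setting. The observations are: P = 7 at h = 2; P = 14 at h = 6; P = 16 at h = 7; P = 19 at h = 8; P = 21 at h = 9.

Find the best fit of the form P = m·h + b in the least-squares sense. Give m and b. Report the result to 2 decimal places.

m = 1.99, b = 2.64

Sums needed: Σh·h = 234, Σh = 32, Σ1 = 5.
And Σh·P = 551, ΣP = 77.
Normal equations: [[234, 32]; [32, 5]]·[m, b]ᵀ = [551, 77]ᵀ.
det = 234·5 − 32² = 146.
m = (551·5 − 32·77)/146 = 291/146; b = (234·77 − 32·551)/146 = 193/73.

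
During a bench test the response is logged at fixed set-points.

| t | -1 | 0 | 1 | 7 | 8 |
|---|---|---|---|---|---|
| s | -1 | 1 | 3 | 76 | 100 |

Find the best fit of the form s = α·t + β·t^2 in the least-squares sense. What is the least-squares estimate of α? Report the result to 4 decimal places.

Sums needed: Σt·t = 115, Σt·t^2 = 855, Σt^2·t^2 = 6499.
Moment sums: Σt·s = 1336, Σt^2·s = 10126.
Δ = 115·6499 − 855² = 16360.
α = (1336·6499 − 855·10126)/16360 = 12467/8180; β = (115·10126 − 855·1336)/16360 = 2221/1636.

α = 1.5241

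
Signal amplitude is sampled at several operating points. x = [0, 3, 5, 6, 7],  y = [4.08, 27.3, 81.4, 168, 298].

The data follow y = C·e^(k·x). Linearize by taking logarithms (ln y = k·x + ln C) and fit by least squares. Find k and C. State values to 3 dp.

Linearized form: ln y = k·x + ln C. From the 5 transformed points,
XᵀX = [[119.0000, 21.0000]; [21.0000, 5]], rhs = [102.5410, 19.9334]ᵀ  (here Σx = 21.0000, Σ(x)² = 119.0000, Σln y = 19.9334, Σx·ln y = 102.5410).
Slope k = (n·Σx·ln y − Σx·Σln y)/(n·Σ(x)² − (Σx)²) = (5·102.5410 − 21.0000·19.9334)/154.0000 = 0.61106; ln C = (Σln y − k·Σx)/n = 1.42023, so C = exp(1.42023) = 4.13809.

k = 0.611, C = 4.138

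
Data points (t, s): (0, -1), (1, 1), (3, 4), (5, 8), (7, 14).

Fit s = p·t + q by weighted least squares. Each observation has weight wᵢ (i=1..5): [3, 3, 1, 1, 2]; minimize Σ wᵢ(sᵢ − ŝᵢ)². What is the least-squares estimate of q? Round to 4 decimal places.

Entries of AᵀWA: Σwᵢ·t·t = 135, Σwᵢ·t = 25, Σwᵢ·1 = 10.
For AᵀWs: Σwᵢ·t·s = 251, Σwᵢ·s = 40.
Normal equations: [[135, 25]; [25, 10]]·[p, q]ᵀ = [251, 40]ᵀ.
Δ = 135·10 − 25² = 725.
p = (251·10 − 25·40)/725 = 302/145; q = (135·40 − 25·251)/725 = -35/29.

q = -1.2069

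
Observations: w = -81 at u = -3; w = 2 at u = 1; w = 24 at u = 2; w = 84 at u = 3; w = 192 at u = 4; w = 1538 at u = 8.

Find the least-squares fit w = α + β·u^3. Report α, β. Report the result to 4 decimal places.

From the data, Σ1 = 6, Σu^3 = 585, Σu^3·u^3 = 267763.
And Σw = 1759, Σu^3·w = 804393.
So MᵀM·[α, β]ᵀ = Mᵀw: [[6, 585]; [585, 267763]]·[α, β]ᵀ = [1759, 804393]ᵀ.
Eliminating β: 267763·(row 1) − 585·(row 2) gives 1264353·α = 267763·1759 − 585·804393 = 425212, so α = 425212/1264353.
Then β = (804393 − 585·(425212/1264353))/267763 = 1265781/421451.

α = 0.3363, β = 3.0034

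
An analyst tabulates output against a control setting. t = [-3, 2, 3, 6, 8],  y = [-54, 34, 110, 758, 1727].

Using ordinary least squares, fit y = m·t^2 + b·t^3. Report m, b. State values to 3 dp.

m = 3.089, b = 2.988

MᵀM·[m, b]ᵀ = Mᵀy reads: 5570·m + 40576·b = 138456;  40576·m + 310322·b = 1052652.
Δ = 5570·310322 − 40576² = 82081764.
m = (138456·310322 − 40576·1052652)/82081764 = 21127940/6840147; b = (5570·1052652 − 40576·138456)/82081764 = 20440082/6840147.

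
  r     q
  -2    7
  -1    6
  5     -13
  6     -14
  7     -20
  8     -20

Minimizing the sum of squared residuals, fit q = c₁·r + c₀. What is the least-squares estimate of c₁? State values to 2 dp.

Normal-equation sums: Σr·r = 179, Σr = 23, Σ1 = 6.
And Σr·q = -469, Σq = -54.
Normal equations: [[179, 23]; [23, 6]]·[c₁, c₀]ᵀ = [-469, -54]ᵀ.
Eliminating c₀: 6·(row 1) − 23·(row 2) gives 545·c₁ = 6·(-469) − 23·(-54) = -1572, so c₁ = -1572/545.
Then c₀ = ((-54) − 23·(-1572/545))/6 = 1121/545.

c₁ = -2.88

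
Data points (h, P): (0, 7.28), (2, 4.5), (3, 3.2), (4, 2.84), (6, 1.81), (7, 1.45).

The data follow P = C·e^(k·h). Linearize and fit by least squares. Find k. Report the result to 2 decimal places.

k = -0.23

Let Y = ln P. Fitting Y = k·h + ln C by least squares:
Σh = 22.0000, Σ(h)² = 114.0000, Σln P = 6.6611, Σh·ln P = 16.8337.
Equations: 114.0000·k + 22.0000·ln C = 16.8337;  22.0000·k + 6·ln C = 6.6611.
Slope k = (n·Σh·ln P − Σh·Σln P)/(n·Σ(h)² − (Σh)²) = (6·16.8337 − 22.0000·6.6611)/200.0000 = -0.22770; ln C = (Σln P − k·Σh)/n = 1.94509.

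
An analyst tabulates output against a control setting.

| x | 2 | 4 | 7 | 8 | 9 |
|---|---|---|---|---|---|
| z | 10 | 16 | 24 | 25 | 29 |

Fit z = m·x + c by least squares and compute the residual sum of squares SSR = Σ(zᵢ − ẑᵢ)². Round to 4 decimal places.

Sums needed: Σx·x = 214, Σx = 30, Σ1 = 5.
And Σx·z = 713, Σz = 104.
det = 214·5 − 30² = 170.
m = (713·5 − 30·104)/170 = 89/34; c = (214·104 − 30·713)/170 = 433/85.
Residuals: -28/85, 37/85, 99/170, -88/85, 59/170; SSR = 311/170.

SSR = 1.8294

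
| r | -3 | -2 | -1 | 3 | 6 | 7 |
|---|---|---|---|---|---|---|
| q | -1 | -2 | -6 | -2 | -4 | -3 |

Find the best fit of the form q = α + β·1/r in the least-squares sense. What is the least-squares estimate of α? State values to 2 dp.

Normal-equation sums: Σ1 = 6, Σ1/r = -25/21, Σ1/r·1/r = 149/98.
Right-hand side: Σq = -18, Σ1/r·q = 39/7.
Normal equations: [[6, -25/21]; [-25/21, 149/98]]·[α, β]ᵀ = [-18, 39/7]ᵀ.
Δ = 6·(149/98) − (-25/21)² = 3398/441.
α = ((-18)·(149/98) − (-25/21)·(39/7))/(3398/441) = -4572/1699; β = (6·(39/7) − (-25/21)·(-18))/(3398/441) = 2646/1699.

α = -2.69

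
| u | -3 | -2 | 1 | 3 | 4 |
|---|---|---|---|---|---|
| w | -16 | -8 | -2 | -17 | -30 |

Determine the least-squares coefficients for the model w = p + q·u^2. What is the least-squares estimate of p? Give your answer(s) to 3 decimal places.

MᵀM·[p, q]ᵀ = Mᵀw reads: 5·p + 39·q = -73;  39·p + 435·q = -811.
Eliminating q: 435·(row 1) − 39·(row 2) gives 654·p = 435·(-73) − 39·(-811) = -126, so p = -21/109.
Then q = ((-811) − 39·(-21/109))/435 = -604/327.

p = -0.193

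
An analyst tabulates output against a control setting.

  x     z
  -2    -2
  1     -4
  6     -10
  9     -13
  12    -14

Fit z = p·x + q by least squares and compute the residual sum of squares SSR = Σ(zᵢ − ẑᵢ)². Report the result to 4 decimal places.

SSR = 2.5245

Sums needed: Σx·x = 266, Σx = 26, Σ1 = 5.
For Aᵀz: Σx·z = -345, Σz = -43.
Normal equations: [[266, 26]; [26, 5]]·[p, q]ᵀ = [-345, -43]ᵀ.
det = 266·5 − 26² = 654.
p = ((-345)·5 − 26·(-43))/654 = -607/654; q = (266·(-43) − 26·(-345))/654 = -1234/327.
Residuals: -9/109, 153/218, -215/327, -571/654, 298/327; SSR = 1651/654.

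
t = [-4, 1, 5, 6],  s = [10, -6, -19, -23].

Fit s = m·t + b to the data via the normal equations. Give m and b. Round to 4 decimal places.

m = -3.2742, b = -2.9516

With design matrix A, AᵀA = [[78, 8]; [8, 4]] and Aᵀs = [-279, -38]ᵀ.
Determinant 78·4 − 8² = 248.
m = ((-279)·4 − 8·(-38))/248 = -203/62; b = (78·(-38) − 8·(-279))/248 = -183/62.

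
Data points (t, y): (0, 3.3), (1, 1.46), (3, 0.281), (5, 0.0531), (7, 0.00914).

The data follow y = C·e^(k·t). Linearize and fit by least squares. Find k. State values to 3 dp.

k = -0.839

Let Y = ln y. Fitting Y = k·t + ln C by least squares:
Over the data: Σt = 16.0000, Σ(t)² = 84.0000, Σln y = -7.3277, Σt·ln y = -50.9733.
Normal system: [[84.0000, 16.0000]; [16.0000, 5]]·[k, ln C]ᵀ = [-50.9733, -7.3277]ᵀ.
Δ = 84.0000·5 − (16.0000)² = 164.0000; k = (-50.9733·5 − 16.0000·-7.3277)/164.0000 = -0.83917, ln C = (84.0000·-7.3277 − 16.0000·-50.9733)/164.0000 = 1.21979.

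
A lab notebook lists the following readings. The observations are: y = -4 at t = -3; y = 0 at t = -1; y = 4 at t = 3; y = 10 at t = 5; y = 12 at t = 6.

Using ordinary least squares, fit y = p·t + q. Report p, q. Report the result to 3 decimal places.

Entries of MᵀM: Σt·t = 80, Σt = 10, Σ1 = 5.
Moment sums: Σt·y = 146, Σy = 22.
So MᵀM·[p, q]ᵀ = Mᵀy: [[80, 10]; [10, 5]]·[p, q]ᵀ = [146, 22]ᵀ.
det = 80·5 − 10² = 300.
p = (146·5 − 10·22)/300 = 17/10; q = (80·22 − 10·146)/300 = 1.

p = 1.700, q = 1.000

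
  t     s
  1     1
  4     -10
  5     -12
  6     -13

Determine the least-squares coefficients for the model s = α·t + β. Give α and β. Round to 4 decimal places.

Forming MᵀM = [[78, 16]; [16, 4]] and Mᵀs = [-177, -34]ᵀ gives MᵀM·[α, β]ᵀ = Mᵀs.
Determinant 78·4 − 16² = 56.
α = ((-177)·4 − 16·(-34))/56 = -41/14; β = (78·(-34) − 16·(-177))/56 = 45/14.

α = -2.9286, β = 3.2143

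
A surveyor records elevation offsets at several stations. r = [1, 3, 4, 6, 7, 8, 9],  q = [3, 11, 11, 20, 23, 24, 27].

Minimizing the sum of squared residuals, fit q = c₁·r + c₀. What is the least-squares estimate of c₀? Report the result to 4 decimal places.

The normal equations are: 256·c₁ + 38·c₀ = 796;  38·c₁ + 7·c₀ = 119.
Eliminating c₀: 7·(row 1) − 38·(row 2) gives 348·c₁ = 7·796 − 38·119 = 1050, so c₁ = 175/58.
Then c₀ = (119 − 38·(175/58))/7 = 18/29.

c₀ = 0.6207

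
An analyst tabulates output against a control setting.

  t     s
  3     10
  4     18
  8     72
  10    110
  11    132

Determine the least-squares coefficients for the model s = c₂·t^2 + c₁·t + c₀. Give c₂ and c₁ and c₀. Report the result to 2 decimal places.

Forming XᵀX = [[29074, 2934, 310]; [2934, 310, 36]; [310, 36, 5]] and Xᵀs = [31958, 3230, 342]ᵀ gives XᵀX·[c₂, c₁, c₀]ᵀ = Xᵀs.
Row-reducing yields c₂ = 4655/4862, c₁ = 703/374, c₀ = -10925/2431.

c₂ = 0.96, c₁ = 1.88, c₀ = -4.49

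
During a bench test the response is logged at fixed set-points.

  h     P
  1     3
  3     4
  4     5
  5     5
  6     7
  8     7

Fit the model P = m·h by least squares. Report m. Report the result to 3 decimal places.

m = 1.046

Sums needed: Σh·h = 151.
For XᵀP: Σh·P = 158.
Normal equations: [[151]]·[m]ᵀ = [158]ᵀ.
m = 158/151 = 1.04636.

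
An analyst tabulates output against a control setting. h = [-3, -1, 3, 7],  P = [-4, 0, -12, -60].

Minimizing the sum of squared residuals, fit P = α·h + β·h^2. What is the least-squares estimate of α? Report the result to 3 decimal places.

α = -1.458

Entries of MᵀM: Σh·h = 68, Σh·h^2 = 342, Σh^2·h^2 = 2564.
Moment sums: Σh·P = -444, Σh^2·P = -3084.
So MᵀM·[α, β]ᵀ = MᵀP: [[68, 342]; [342, 2564]]·[α, β]ᵀ = [-444, -3084]ᵀ.
Eliminating β: 2564·(row 1) − 342·(row 2) gives 57388·α = 2564·(-444) − 342·(-3084) = -83688, so α = -20922/14347.
Then β = ((-3084) − 342·(-20922/14347))/2564 = -14466/14347.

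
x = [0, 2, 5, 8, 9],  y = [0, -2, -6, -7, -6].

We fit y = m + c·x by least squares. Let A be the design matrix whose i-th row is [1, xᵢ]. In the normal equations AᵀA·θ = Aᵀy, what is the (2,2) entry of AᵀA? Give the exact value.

174

Row 2 ↔ basis x, column 2 ↔ basis x, so (AᵀA)_{2,2} = Σᵢ (x)·(x) = (0)·(0) + (2)·(2) + (5)·(5) + (8)·(8) + (9)·(9) = 174.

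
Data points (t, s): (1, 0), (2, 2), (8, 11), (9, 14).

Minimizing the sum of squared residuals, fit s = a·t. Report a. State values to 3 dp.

AᵀA·[a]ᵀ = Aᵀs reads: 150·a = 218.
(Σt·t = 150, Σt·s = 218.)
Hence a = 218 / 150 ≈ 1.45333.

a = 1.453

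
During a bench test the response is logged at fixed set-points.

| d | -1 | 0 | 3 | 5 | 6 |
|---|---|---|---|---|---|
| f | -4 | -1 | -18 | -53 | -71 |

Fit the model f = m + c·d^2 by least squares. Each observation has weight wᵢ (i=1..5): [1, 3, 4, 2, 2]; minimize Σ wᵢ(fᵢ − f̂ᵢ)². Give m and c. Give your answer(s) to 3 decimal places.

Sums needed: Σwᵢ·1 = 12, Σwᵢ·d^2 = 159, Σwᵢ·d^2·d^2 = 4167.
For XᵀWf: Σwᵢ·f = -327, Σwᵢ·d^2·f = -8414.
det = 12·4167 − 159² = 24723.
m = ((-327)·4167 − 159·(-8414))/24723 = -8261/8241; c = (12·(-8414) − 159·(-327))/24723 = -16325/8241.

m = -1.002, c = -1.981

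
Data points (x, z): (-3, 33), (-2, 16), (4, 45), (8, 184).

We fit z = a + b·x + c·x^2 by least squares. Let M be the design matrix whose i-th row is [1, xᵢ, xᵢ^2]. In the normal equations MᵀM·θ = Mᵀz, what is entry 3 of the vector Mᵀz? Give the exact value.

12857

Entry 3 ↔ basis x^2, so (Mᵀz)_{3} = Σᵢ (x^2)·zᵢ = (9)·(33) + (4)·(16) + (16)·(45) + (64)·(184) = 12857.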